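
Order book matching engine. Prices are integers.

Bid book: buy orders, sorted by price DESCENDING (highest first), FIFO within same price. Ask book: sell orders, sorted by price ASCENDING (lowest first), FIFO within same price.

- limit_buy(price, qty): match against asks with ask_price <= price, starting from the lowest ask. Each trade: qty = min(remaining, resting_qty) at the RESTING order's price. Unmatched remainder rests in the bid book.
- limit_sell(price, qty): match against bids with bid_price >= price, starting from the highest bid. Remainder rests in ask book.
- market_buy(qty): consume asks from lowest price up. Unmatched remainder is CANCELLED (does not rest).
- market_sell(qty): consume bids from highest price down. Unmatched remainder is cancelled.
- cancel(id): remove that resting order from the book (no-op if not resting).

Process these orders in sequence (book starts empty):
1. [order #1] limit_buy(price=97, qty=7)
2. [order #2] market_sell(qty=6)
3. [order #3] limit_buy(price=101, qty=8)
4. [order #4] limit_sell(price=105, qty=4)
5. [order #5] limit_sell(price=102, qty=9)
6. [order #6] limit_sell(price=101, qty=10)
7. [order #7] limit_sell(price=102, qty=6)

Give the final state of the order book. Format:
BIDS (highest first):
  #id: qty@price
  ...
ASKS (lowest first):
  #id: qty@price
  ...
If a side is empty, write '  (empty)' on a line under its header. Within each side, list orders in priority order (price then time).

Answer: BIDS (highest first):
  #1: 1@97
ASKS (lowest first):
  #6: 2@101
  #5: 9@102
  #7: 6@102
  #4: 4@105

Derivation:
After op 1 [order #1] limit_buy(price=97, qty=7): fills=none; bids=[#1:7@97] asks=[-]
After op 2 [order #2] market_sell(qty=6): fills=#1x#2:6@97; bids=[#1:1@97] asks=[-]
After op 3 [order #3] limit_buy(price=101, qty=8): fills=none; bids=[#3:8@101 #1:1@97] asks=[-]
After op 4 [order #4] limit_sell(price=105, qty=4): fills=none; bids=[#3:8@101 #1:1@97] asks=[#4:4@105]
After op 5 [order #5] limit_sell(price=102, qty=9): fills=none; bids=[#3:8@101 #1:1@97] asks=[#5:9@102 #4:4@105]
After op 6 [order #6] limit_sell(price=101, qty=10): fills=#3x#6:8@101; bids=[#1:1@97] asks=[#6:2@101 #5:9@102 #4:4@105]
After op 7 [order #7] limit_sell(price=102, qty=6): fills=none; bids=[#1:1@97] asks=[#6:2@101 #5:9@102 #7:6@102 #4:4@105]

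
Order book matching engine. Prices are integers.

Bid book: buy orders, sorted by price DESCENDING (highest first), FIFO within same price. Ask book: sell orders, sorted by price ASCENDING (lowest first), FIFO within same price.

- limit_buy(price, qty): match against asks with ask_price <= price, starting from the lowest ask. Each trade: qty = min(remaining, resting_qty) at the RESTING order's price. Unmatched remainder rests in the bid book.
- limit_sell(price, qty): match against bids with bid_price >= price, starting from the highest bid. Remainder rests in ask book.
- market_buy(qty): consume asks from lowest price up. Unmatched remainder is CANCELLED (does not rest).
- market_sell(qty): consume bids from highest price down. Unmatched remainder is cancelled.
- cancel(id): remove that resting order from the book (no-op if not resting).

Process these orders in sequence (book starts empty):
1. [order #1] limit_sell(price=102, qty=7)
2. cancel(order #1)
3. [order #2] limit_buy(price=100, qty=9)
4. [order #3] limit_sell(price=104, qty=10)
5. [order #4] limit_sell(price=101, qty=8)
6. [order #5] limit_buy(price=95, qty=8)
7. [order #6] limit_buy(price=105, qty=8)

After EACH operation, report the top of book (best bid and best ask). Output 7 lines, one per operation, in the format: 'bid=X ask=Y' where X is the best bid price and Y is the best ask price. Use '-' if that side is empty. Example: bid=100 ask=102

After op 1 [order #1] limit_sell(price=102, qty=7): fills=none; bids=[-] asks=[#1:7@102]
After op 2 cancel(order #1): fills=none; bids=[-] asks=[-]
After op 3 [order #2] limit_buy(price=100, qty=9): fills=none; bids=[#2:9@100] asks=[-]
After op 4 [order #3] limit_sell(price=104, qty=10): fills=none; bids=[#2:9@100] asks=[#3:10@104]
After op 5 [order #4] limit_sell(price=101, qty=8): fills=none; bids=[#2:9@100] asks=[#4:8@101 #3:10@104]
After op 6 [order #5] limit_buy(price=95, qty=8): fills=none; bids=[#2:9@100 #5:8@95] asks=[#4:8@101 #3:10@104]
After op 7 [order #6] limit_buy(price=105, qty=8): fills=#6x#4:8@101; bids=[#2:9@100 #5:8@95] asks=[#3:10@104]

Answer: bid=- ask=102
bid=- ask=-
bid=100 ask=-
bid=100 ask=104
bid=100 ask=101
bid=100 ask=101
bid=100 ask=104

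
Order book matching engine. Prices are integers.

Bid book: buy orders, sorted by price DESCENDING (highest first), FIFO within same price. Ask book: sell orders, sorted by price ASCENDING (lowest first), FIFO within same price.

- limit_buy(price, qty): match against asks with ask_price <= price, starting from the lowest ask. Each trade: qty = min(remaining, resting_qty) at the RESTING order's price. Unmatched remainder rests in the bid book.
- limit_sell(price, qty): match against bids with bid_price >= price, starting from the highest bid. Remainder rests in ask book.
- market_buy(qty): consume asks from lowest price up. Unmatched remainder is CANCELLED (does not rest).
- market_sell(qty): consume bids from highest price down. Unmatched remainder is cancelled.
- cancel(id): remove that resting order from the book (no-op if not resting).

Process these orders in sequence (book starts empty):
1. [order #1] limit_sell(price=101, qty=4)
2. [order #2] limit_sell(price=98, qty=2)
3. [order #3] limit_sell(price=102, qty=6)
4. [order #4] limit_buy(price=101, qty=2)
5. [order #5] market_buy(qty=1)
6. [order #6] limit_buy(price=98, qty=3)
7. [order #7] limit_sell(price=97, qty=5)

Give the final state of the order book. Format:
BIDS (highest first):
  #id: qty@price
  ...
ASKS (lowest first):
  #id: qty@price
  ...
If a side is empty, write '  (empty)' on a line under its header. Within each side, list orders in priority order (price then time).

After op 1 [order #1] limit_sell(price=101, qty=4): fills=none; bids=[-] asks=[#1:4@101]
After op 2 [order #2] limit_sell(price=98, qty=2): fills=none; bids=[-] asks=[#2:2@98 #1:4@101]
After op 3 [order #3] limit_sell(price=102, qty=6): fills=none; bids=[-] asks=[#2:2@98 #1:4@101 #3:6@102]
After op 4 [order #4] limit_buy(price=101, qty=2): fills=#4x#2:2@98; bids=[-] asks=[#1:4@101 #3:6@102]
After op 5 [order #5] market_buy(qty=1): fills=#5x#1:1@101; bids=[-] asks=[#1:3@101 #3:6@102]
After op 6 [order #6] limit_buy(price=98, qty=3): fills=none; bids=[#6:3@98] asks=[#1:3@101 #3:6@102]
After op 7 [order #7] limit_sell(price=97, qty=5): fills=#6x#7:3@98; bids=[-] asks=[#7:2@97 #1:3@101 #3:6@102]

Answer: BIDS (highest first):
  (empty)
ASKS (lowest first):
  #7: 2@97
  #1: 3@101
  #3: 6@102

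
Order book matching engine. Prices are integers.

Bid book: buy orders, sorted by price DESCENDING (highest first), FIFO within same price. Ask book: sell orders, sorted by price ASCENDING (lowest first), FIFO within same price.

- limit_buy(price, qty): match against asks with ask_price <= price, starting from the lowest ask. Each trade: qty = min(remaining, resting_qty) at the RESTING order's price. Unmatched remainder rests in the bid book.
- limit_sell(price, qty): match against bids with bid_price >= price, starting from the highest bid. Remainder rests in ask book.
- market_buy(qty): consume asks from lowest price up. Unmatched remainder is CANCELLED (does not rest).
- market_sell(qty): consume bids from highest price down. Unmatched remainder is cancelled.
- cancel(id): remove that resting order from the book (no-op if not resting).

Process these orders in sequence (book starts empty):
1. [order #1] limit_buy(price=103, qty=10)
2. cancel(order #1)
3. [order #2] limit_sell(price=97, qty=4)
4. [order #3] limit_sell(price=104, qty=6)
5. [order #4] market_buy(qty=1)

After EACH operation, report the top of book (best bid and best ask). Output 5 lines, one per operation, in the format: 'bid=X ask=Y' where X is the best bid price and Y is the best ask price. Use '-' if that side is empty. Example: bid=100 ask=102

After op 1 [order #1] limit_buy(price=103, qty=10): fills=none; bids=[#1:10@103] asks=[-]
After op 2 cancel(order #1): fills=none; bids=[-] asks=[-]
After op 3 [order #2] limit_sell(price=97, qty=4): fills=none; bids=[-] asks=[#2:4@97]
After op 4 [order #3] limit_sell(price=104, qty=6): fills=none; bids=[-] asks=[#2:4@97 #3:6@104]
After op 5 [order #4] market_buy(qty=1): fills=#4x#2:1@97; bids=[-] asks=[#2:3@97 #3:6@104]

Answer: bid=103 ask=-
bid=- ask=-
bid=- ask=97
bid=- ask=97
bid=- ask=97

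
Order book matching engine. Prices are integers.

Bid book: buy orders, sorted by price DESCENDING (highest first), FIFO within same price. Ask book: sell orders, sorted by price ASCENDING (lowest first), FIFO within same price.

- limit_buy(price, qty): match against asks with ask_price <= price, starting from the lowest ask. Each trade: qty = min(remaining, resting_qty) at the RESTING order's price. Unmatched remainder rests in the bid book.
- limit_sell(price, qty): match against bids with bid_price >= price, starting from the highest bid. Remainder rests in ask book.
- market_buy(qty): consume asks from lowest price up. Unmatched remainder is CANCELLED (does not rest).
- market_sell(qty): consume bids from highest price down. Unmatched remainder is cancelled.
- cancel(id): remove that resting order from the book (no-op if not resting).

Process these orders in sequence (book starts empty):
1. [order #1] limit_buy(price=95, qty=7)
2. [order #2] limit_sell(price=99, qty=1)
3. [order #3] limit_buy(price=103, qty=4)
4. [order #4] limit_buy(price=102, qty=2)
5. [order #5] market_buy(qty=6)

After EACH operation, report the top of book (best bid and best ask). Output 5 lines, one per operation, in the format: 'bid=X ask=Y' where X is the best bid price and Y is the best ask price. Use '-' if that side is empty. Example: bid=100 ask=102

Answer: bid=95 ask=-
bid=95 ask=99
bid=103 ask=-
bid=103 ask=-
bid=103 ask=-

Derivation:
After op 1 [order #1] limit_buy(price=95, qty=7): fills=none; bids=[#1:7@95] asks=[-]
After op 2 [order #2] limit_sell(price=99, qty=1): fills=none; bids=[#1:7@95] asks=[#2:1@99]
After op 3 [order #3] limit_buy(price=103, qty=4): fills=#3x#2:1@99; bids=[#3:3@103 #1:7@95] asks=[-]
After op 4 [order #4] limit_buy(price=102, qty=2): fills=none; bids=[#3:3@103 #4:2@102 #1:7@95] asks=[-]
After op 5 [order #5] market_buy(qty=6): fills=none; bids=[#3:3@103 #4:2@102 #1:7@95] asks=[-]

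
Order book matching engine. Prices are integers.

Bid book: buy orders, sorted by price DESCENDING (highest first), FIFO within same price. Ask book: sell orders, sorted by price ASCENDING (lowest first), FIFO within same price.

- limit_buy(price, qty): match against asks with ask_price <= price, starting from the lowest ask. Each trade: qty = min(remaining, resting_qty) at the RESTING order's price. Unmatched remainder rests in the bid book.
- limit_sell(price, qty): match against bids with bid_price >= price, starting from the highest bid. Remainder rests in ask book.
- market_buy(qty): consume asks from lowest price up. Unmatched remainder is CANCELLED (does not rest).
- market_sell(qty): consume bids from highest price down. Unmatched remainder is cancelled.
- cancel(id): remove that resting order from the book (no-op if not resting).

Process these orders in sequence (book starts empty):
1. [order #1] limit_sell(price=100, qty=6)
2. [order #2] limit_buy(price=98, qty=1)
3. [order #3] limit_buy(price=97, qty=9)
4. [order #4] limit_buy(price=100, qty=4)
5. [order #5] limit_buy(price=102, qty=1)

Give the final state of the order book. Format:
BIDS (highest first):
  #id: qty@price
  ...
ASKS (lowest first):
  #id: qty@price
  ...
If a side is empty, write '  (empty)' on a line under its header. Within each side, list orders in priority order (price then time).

After op 1 [order #1] limit_sell(price=100, qty=6): fills=none; bids=[-] asks=[#1:6@100]
After op 2 [order #2] limit_buy(price=98, qty=1): fills=none; bids=[#2:1@98] asks=[#1:6@100]
After op 3 [order #3] limit_buy(price=97, qty=9): fills=none; bids=[#2:1@98 #3:9@97] asks=[#1:6@100]
After op 4 [order #4] limit_buy(price=100, qty=4): fills=#4x#1:4@100; bids=[#2:1@98 #3:9@97] asks=[#1:2@100]
After op 5 [order #5] limit_buy(price=102, qty=1): fills=#5x#1:1@100; bids=[#2:1@98 #3:9@97] asks=[#1:1@100]

Answer: BIDS (highest first):
  #2: 1@98
  #3: 9@97
ASKS (lowest first):
  #1: 1@100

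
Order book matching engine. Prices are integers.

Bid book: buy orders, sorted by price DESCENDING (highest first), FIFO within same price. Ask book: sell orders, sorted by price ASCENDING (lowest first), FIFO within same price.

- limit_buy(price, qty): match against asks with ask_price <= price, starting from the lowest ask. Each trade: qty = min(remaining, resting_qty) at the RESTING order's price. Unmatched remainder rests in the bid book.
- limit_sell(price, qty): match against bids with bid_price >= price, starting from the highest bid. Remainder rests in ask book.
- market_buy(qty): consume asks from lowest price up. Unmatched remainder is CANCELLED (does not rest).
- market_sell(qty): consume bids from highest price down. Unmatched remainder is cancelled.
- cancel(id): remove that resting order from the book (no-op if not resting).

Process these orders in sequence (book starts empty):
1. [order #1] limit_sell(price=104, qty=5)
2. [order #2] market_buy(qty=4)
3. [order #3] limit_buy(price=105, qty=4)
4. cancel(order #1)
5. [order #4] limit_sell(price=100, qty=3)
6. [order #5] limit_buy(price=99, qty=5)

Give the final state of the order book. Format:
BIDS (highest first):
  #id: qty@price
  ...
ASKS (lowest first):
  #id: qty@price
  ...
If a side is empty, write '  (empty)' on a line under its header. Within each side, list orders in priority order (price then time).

Answer: BIDS (highest first):
  #5: 5@99
ASKS (lowest first):
  (empty)

Derivation:
After op 1 [order #1] limit_sell(price=104, qty=5): fills=none; bids=[-] asks=[#1:5@104]
After op 2 [order #2] market_buy(qty=4): fills=#2x#1:4@104; bids=[-] asks=[#1:1@104]
After op 3 [order #3] limit_buy(price=105, qty=4): fills=#3x#1:1@104; bids=[#3:3@105] asks=[-]
After op 4 cancel(order #1): fills=none; bids=[#3:3@105] asks=[-]
After op 5 [order #4] limit_sell(price=100, qty=3): fills=#3x#4:3@105; bids=[-] asks=[-]
After op 6 [order #5] limit_buy(price=99, qty=5): fills=none; bids=[#5:5@99] asks=[-]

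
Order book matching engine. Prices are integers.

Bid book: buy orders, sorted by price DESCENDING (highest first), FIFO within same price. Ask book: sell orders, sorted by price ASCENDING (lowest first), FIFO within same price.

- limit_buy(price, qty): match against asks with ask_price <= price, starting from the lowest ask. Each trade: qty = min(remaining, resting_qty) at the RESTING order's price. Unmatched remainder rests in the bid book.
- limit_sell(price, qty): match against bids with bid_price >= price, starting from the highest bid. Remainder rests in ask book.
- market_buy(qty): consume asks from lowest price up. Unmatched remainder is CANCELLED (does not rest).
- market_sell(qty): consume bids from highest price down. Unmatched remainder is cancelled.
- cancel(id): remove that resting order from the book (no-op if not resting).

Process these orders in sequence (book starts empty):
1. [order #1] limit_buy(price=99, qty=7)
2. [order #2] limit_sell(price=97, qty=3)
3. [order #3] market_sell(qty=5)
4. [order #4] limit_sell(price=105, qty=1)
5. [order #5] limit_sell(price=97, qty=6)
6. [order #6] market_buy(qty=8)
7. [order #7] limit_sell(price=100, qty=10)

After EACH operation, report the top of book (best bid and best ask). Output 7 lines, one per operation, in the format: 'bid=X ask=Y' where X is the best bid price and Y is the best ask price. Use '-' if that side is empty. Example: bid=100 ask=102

Answer: bid=99 ask=-
bid=99 ask=-
bid=- ask=-
bid=- ask=105
bid=- ask=97
bid=- ask=-
bid=- ask=100

Derivation:
After op 1 [order #1] limit_buy(price=99, qty=7): fills=none; bids=[#1:7@99] asks=[-]
After op 2 [order #2] limit_sell(price=97, qty=3): fills=#1x#2:3@99; bids=[#1:4@99] asks=[-]
After op 3 [order #3] market_sell(qty=5): fills=#1x#3:4@99; bids=[-] asks=[-]
After op 4 [order #4] limit_sell(price=105, qty=1): fills=none; bids=[-] asks=[#4:1@105]
After op 5 [order #5] limit_sell(price=97, qty=6): fills=none; bids=[-] asks=[#5:6@97 #4:1@105]
After op 6 [order #6] market_buy(qty=8): fills=#6x#5:6@97 #6x#4:1@105; bids=[-] asks=[-]
After op 7 [order #7] limit_sell(price=100, qty=10): fills=none; bids=[-] asks=[#7:10@100]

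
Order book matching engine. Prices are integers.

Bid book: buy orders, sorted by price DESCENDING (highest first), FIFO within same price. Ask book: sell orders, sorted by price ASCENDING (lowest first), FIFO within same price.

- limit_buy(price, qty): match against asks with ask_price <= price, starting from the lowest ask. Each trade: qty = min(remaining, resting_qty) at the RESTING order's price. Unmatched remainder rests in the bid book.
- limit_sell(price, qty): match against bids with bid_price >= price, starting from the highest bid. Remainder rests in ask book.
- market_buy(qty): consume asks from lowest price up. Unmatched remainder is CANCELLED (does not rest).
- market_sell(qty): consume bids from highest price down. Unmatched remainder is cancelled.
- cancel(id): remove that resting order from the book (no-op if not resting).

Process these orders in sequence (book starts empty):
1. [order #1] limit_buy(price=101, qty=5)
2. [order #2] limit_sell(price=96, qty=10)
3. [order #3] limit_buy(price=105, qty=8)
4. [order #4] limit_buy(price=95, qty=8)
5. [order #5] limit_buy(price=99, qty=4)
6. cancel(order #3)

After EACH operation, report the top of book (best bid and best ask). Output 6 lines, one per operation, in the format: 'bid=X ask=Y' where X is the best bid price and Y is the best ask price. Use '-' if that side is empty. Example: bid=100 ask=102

After op 1 [order #1] limit_buy(price=101, qty=5): fills=none; bids=[#1:5@101] asks=[-]
After op 2 [order #2] limit_sell(price=96, qty=10): fills=#1x#2:5@101; bids=[-] asks=[#2:5@96]
After op 3 [order #3] limit_buy(price=105, qty=8): fills=#3x#2:5@96; bids=[#3:3@105] asks=[-]
After op 4 [order #4] limit_buy(price=95, qty=8): fills=none; bids=[#3:3@105 #4:8@95] asks=[-]
After op 5 [order #5] limit_buy(price=99, qty=4): fills=none; bids=[#3:3@105 #5:4@99 #4:8@95] asks=[-]
After op 6 cancel(order #3): fills=none; bids=[#5:4@99 #4:8@95] asks=[-]

Answer: bid=101 ask=-
bid=- ask=96
bid=105 ask=-
bid=105 ask=-
bid=105 ask=-
bid=99 ask=-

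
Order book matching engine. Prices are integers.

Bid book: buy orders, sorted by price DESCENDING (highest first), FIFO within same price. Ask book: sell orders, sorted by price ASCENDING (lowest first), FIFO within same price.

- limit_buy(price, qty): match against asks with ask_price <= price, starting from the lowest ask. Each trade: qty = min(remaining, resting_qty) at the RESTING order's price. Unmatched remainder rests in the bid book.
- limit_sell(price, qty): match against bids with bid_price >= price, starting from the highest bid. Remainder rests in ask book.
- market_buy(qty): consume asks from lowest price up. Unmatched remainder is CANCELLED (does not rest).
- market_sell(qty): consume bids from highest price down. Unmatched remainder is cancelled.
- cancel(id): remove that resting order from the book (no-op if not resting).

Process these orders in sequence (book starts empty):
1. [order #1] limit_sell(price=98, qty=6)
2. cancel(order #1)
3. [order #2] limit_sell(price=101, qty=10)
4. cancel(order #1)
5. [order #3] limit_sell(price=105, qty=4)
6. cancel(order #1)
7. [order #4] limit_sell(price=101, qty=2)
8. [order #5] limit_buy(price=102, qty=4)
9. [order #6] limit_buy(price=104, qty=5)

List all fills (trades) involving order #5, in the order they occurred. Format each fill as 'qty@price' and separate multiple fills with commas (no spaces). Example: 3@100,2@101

After op 1 [order #1] limit_sell(price=98, qty=6): fills=none; bids=[-] asks=[#1:6@98]
After op 2 cancel(order #1): fills=none; bids=[-] asks=[-]
After op 3 [order #2] limit_sell(price=101, qty=10): fills=none; bids=[-] asks=[#2:10@101]
After op 4 cancel(order #1): fills=none; bids=[-] asks=[#2:10@101]
After op 5 [order #3] limit_sell(price=105, qty=4): fills=none; bids=[-] asks=[#2:10@101 #3:4@105]
After op 6 cancel(order #1): fills=none; bids=[-] asks=[#2:10@101 #3:4@105]
After op 7 [order #4] limit_sell(price=101, qty=2): fills=none; bids=[-] asks=[#2:10@101 #4:2@101 #3:4@105]
After op 8 [order #5] limit_buy(price=102, qty=4): fills=#5x#2:4@101; bids=[-] asks=[#2:6@101 #4:2@101 #3:4@105]
After op 9 [order #6] limit_buy(price=104, qty=5): fills=#6x#2:5@101; bids=[-] asks=[#2:1@101 #4:2@101 #3:4@105]

Answer: 4@101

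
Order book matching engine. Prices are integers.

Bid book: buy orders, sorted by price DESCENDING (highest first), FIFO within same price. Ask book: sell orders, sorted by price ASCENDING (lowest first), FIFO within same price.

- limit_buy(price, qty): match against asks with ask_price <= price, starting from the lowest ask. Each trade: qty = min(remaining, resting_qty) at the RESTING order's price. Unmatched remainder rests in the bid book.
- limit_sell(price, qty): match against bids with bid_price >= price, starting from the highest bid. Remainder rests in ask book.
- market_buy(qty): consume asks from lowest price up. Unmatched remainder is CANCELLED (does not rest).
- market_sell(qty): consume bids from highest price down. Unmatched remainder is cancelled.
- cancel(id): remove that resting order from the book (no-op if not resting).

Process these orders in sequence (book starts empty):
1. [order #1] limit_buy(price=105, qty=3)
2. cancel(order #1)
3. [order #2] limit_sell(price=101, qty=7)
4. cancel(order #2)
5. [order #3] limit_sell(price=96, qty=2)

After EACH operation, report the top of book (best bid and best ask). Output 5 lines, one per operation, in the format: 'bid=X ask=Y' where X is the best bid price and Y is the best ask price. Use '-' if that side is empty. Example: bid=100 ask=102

Answer: bid=105 ask=-
bid=- ask=-
bid=- ask=101
bid=- ask=-
bid=- ask=96

Derivation:
After op 1 [order #1] limit_buy(price=105, qty=3): fills=none; bids=[#1:3@105] asks=[-]
After op 2 cancel(order #1): fills=none; bids=[-] asks=[-]
After op 3 [order #2] limit_sell(price=101, qty=7): fills=none; bids=[-] asks=[#2:7@101]
After op 4 cancel(order #2): fills=none; bids=[-] asks=[-]
After op 5 [order #3] limit_sell(price=96, qty=2): fills=none; bids=[-] asks=[#3:2@96]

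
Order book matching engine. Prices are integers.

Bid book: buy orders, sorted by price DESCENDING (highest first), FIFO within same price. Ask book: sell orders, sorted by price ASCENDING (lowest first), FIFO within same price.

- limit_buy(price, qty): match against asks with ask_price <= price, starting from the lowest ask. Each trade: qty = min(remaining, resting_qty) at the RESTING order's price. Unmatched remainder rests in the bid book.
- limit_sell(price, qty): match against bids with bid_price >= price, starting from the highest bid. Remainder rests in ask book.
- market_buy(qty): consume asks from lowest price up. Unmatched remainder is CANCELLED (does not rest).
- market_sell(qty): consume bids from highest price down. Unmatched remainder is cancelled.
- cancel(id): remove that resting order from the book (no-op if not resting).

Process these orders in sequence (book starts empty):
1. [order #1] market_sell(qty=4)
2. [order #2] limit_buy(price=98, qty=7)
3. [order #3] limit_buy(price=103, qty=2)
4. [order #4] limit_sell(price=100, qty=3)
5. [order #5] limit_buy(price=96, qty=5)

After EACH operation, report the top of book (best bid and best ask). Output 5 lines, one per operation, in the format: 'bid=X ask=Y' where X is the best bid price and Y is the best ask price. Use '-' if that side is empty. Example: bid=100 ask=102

Answer: bid=- ask=-
bid=98 ask=-
bid=103 ask=-
bid=98 ask=100
bid=98 ask=100

Derivation:
After op 1 [order #1] market_sell(qty=4): fills=none; bids=[-] asks=[-]
After op 2 [order #2] limit_buy(price=98, qty=7): fills=none; bids=[#2:7@98] asks=[-]
After op 3 [order #3] limit_buy(price=103, qty=2): fills=none; bids=[#3:2@103 #2:7@98] asks=[-]
After op 4 [order #4] limit_sell(price=100, qty=3): fills=#3x#4:2@103; bids=[#2:7@98] asks=[#4:1@100]
After op 5 [order #5] limit_buy(price=96, qty=5): fills=none; bids=[#2:7@98 #5:5@96] asks=[#4:1@100]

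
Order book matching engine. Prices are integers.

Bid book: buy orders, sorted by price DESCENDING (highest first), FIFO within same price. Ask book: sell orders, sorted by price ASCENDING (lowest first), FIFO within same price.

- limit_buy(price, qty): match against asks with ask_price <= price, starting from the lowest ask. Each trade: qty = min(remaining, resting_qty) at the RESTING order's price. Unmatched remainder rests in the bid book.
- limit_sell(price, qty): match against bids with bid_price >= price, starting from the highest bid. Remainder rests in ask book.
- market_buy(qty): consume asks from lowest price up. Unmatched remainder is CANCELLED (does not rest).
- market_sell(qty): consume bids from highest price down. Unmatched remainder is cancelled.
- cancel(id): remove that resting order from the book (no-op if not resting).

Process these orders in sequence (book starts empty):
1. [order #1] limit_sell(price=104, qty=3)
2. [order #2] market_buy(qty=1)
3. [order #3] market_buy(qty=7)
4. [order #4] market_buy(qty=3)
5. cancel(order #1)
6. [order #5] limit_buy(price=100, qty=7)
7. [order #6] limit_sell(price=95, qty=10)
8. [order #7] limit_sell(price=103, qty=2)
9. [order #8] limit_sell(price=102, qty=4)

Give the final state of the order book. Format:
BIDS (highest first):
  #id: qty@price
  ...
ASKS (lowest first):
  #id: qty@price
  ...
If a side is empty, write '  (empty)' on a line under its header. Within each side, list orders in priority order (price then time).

Answer: BIDS (highest first):
  (empty)
ASKS (lowest first):
  #6: 3@95
  #8: 4@102
  #7: 2@103

Derivation:
After op 1 [order #1] limit_sell(price=104, qty=3): fills=none; bids=[-] asks=[#1:3@104]
After op 2 [order #2] market_buy(qty=1): fills=#2x#1:1@104; bids=[-] asks=[#1:2@104]
After op 3 [order #3] market_buy(qty=7): fills=#3x#1:2@104; bids=[-] asks=[-]
After op 4 [order #4] market_buy(qty=3): fills=none; bids=[-] asks=[-]
After op 5 cancel(order #1): fills=none; bids=[-] asks=[-]
After op 6 [order #5] limit_buy(price=100, qty=7): fills=none; bids=[#5:7@100] asks=[-]
After op 7 [order #6] limit_sell(price=95, qty=10): fills=#5x#6:7@100; bids=[-] asks=[#6:3@95]
After op 8 [order #7] limit_sell(price=103, qty=2): fills=none; bids=[-] asks=[#6:3@95 #7:2@103]
After op 9 [order #8] limit_sell(price=102, qty=4): fills=none; bids=[-] asks=[#6:3@95 #8:4@102 #7:2@103]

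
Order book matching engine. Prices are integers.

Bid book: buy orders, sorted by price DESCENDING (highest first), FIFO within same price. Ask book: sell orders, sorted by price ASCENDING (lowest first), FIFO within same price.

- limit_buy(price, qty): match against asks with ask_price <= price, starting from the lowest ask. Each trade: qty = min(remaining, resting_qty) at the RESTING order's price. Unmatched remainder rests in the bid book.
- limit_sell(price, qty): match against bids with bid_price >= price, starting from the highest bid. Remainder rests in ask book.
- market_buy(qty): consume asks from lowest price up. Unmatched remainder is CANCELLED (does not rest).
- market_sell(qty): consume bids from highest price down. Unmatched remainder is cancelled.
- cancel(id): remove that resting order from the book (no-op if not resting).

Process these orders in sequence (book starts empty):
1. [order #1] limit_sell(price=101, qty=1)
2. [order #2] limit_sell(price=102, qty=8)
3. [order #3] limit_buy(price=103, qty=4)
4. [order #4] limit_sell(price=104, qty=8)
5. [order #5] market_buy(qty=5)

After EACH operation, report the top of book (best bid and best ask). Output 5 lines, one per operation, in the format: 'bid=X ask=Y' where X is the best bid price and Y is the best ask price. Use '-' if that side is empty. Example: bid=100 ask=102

Answer: bid=- ask=101
bid=- ask=101
bid=- ask=102
bid=- ask=102
bid=- ask=104

Derivation:
After op 1 [order #1] limit_sell(price=101, qty=1): fills=none; bids=[-] asks=[#1:1@101]
After op 2 [order #2] limit_sell(price=102, qty=8): fills=none; bids=[-] asks=[#1:1@101 #2:8@102]
After op 3 [order #3] limit_buy(price=103, qty=4): fills=#3x#1:1@101 #3x#2:3@102; bids=[-] asks=[#2:5@102]
After op 4 [order #4] limit_sell(price=104, qty=8): fills=none; bids=[-] asks=[#2:5@102 #4:8@104]
After op 5 [order #5] market_buy(qty=5): fills=#5x#2:5@102; bids=[-] asks=[#4:8@104]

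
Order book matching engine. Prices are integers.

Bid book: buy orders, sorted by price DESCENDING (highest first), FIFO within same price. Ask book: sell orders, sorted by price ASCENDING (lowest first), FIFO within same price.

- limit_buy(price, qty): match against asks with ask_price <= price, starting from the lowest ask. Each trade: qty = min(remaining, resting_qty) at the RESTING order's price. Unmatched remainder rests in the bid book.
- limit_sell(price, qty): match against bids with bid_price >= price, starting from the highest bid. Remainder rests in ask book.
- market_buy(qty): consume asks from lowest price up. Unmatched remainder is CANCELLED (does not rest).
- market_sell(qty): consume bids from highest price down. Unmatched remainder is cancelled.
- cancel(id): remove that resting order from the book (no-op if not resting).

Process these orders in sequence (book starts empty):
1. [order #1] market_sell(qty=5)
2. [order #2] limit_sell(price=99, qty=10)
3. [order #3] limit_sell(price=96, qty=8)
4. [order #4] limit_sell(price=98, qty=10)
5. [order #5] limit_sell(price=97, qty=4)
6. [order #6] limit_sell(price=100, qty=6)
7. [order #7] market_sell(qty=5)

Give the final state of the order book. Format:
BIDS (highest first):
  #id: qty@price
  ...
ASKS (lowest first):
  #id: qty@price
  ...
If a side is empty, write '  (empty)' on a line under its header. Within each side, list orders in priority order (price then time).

After op 1 [order #1] market_sell(qty=5): fills=none; bids=[-] asks=[-]
After op 2 [order #2] limit_sell(price=99, qty=10): fills=none; bids=[-] asks=[#2:10@99]
After op 3 [order #3] limit_sell(price=96, qty=8): fills=none; bids=[-] asks=[#3:8@96 #2:10@99]
After op 4 [order #4] limit_sell(price=98, qty=10): fills=none; bids=[-] asks=[#3:8@96 #4:10@98 #2:10@99]
After op 5 [order #5] limit_sell(price=97, qty=4): fills=none; bids=[-] asks=[#3:8@96 #5:4@97 #4:10@98 #2:10@99]
After op 6 [order #6] limit_sell(price=100, qty=6): fills=none; bids=[-] asks=[#3:8@96 #5:4@97 #4:10@98 #2:10@99 #6:6@100]
After op 7 [order #7] market_sell(qty=5): fills=none; bids=[-] asks=[#3:8@96 #5:4@97 #4:10@98 #2:10@99 #6:6@100]

Answer: BIDS (highest first):
  (empty)
ASKS (lowest first):
  #3: 8@96
  #5: 4@97
  #4: 10@98
  #2: 10@99
  #6: 6@100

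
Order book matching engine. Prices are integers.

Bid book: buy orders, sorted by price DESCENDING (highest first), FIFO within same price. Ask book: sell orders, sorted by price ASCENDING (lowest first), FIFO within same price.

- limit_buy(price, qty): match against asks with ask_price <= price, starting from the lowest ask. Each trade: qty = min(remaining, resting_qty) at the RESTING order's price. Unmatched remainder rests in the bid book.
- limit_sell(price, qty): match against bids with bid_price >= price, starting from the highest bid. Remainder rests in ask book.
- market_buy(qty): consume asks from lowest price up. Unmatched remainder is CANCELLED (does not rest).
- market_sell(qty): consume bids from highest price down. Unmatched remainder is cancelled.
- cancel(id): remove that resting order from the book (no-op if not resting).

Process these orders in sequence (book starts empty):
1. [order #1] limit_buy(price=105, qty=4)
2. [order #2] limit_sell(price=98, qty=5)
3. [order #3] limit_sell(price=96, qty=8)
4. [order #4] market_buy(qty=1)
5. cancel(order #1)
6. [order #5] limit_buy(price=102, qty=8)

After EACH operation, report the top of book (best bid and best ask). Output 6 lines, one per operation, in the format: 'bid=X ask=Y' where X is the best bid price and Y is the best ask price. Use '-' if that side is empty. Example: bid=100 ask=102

After op 1 [order #1] limit_buy(price=105, qty=4): fills=none; bids=[#1:4@105] asks=[-]
After op 2 [order #2] limit_sell(price=98, qty=5): fills=#1x#2:4@105; bids=[-] asks=[#2:1@98]
After op 3 [order #3] limit_sell(price=96, qty=8): fills=none; bids=[-] asks=[#3:8@96 #2:1@98]
After op 4 [order #4] market_buy(qty=1): fills=#4x#3:1@96; bids=[-] asks=[#3:7@96 #2:1@98]
After op 5 cancel(order #1): fills=none; bids=[-] asks=[#3:7@96 #2:1@98]
After op 6 [order #5] limit_buy(price=102, qty=8): fills=#5x#3:7@96 #5x#2:1@98; bids=[-] asks=[-]

Answer: bid=105 ask=-
bid=- ask=98
bid=- ask=96
bid=- ask=96
bid=- ask=96
bid=- ask=-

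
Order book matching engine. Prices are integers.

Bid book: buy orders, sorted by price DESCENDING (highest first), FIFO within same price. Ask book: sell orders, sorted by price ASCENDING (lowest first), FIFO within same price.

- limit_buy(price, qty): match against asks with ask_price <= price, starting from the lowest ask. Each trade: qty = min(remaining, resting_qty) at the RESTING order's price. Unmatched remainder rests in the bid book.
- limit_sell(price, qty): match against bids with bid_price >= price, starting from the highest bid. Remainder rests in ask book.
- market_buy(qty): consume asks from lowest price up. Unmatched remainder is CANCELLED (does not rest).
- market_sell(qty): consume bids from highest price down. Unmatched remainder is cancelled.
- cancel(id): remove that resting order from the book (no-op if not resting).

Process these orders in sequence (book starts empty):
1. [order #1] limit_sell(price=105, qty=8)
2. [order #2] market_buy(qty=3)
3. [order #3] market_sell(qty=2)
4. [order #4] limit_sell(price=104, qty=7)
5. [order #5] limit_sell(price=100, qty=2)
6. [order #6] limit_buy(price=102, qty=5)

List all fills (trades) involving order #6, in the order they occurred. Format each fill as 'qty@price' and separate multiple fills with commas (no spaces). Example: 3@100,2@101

After op 1 [order #1] limit_sell(price=105, qty=8): fills=none; bids=[-] asks=[#1:8@105]
After op 2 [order #2] market_buy(qty=3): fills=#2x#1:3@105; bids=[-] asks=[#1:5@105]
After op 3 [order #3] market_sell(qty=2): fills=none; bids=[-] asks=[#1:5@105]
After op 4 [order #4] limit_sell(price=104, qty=7): fills=none; bids=[-] asks=[#4:7@104 #1:5@105]
After op 5 [order #5] limit_sell(price=100, qty=2): fills=none; bids=[-] asks=[#5:2@100 #4:7@104 #1:5@105]
After op 6 [order #6] limit_buy(price=102, qty=5): fills=#6x#5:2@100; bids=[#6:3@102] asks=[#4:7@104 #1:5@105]

Answer: 2@100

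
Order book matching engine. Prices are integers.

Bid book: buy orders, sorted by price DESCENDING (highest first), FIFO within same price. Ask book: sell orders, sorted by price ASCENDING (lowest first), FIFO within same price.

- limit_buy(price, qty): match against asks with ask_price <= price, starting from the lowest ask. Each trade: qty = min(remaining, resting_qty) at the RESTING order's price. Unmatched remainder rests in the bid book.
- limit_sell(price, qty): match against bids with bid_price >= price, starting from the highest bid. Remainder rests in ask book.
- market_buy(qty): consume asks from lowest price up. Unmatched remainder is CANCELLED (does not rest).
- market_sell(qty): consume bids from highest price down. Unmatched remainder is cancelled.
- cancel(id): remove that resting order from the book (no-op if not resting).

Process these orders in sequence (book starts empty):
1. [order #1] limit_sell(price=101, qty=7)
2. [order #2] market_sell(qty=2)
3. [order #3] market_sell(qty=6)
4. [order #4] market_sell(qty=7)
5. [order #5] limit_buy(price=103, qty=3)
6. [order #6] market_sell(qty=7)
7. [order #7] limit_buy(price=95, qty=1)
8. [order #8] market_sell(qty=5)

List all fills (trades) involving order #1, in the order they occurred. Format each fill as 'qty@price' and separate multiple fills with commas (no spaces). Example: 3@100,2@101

Answer: 3@101

Derivation:
After op 1 [order #1] limit_sell(price=101, qty=7): fills=none; bids=[-] asks=[#1:7@101]
After op 2 [order #2] market_sell(qty=2): fills=none; bids=[-] asks=[#1:7@101]
After op 3 [order #3] market_sell(qty=6): fills=none; bids=[-] asks=[#1:7@101]
After op 4 [order #4] market_sell(qty=7): fills=none; bids=[-] asks=[#1:7@101]
After op 5 [order #5] limit_buy(price=103, qty=3): fills=#5x#1:3@101; bids=[-] asks=[#1:4@101]
After op 6 [order #6] market_sell(qty=7): fills=none; bids=[-] asks=[#1:4@101]
After op 7 [order #7] limit_buy(price=95, qty=1): fills=none; bids=[#7:1@95] asks=[#1:4@101]
After op 8 [order #8] market_sell(qty=5): fills=#7x#8:1@95; bids=[-] asks=[#1:4@101]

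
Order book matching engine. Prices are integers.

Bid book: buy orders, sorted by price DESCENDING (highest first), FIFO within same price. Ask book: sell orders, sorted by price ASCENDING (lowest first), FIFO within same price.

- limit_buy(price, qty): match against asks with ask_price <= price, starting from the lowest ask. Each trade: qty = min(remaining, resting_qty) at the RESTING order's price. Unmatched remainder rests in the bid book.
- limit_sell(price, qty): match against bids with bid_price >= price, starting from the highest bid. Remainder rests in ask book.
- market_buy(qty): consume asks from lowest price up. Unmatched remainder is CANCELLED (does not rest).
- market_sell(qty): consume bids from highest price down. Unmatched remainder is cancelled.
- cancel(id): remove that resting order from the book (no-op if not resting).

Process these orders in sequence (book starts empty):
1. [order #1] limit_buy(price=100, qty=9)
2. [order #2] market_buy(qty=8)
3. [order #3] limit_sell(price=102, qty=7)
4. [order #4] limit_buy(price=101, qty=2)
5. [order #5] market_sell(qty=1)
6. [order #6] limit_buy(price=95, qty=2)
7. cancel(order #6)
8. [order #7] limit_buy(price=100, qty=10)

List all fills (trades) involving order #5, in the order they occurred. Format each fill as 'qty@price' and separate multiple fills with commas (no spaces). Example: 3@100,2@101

After op 1 [order #1] limit_buy(price=100, qty=9): fills=none; bids=[#1:9@100] asks=[-]
After op 2 [order #2] market_buy(qty=8): fills=none; bids=[#1:9@100] asks=[-]
After op 3 [order #3] limit_sell(price=102, qty=7): fills=none; bids=[#1:9@100] asks=[#3:7@102]
After op 4 [order #4] limit_buy(price=101, qty=2): fills=none; bids=[#4:2@101 #1:9@100] asks=[#3:7@102]
After op 5 [order #5] market_sell(qty=1): fills=#4x#5:1@101; bids=[#4:1@101 #1:9@100] asks=[#3:7@102]
After op 6 [order #6] limit_buy(price=95, qty=2): fills=none; bids=[#4:1@101 #1:9@100 #6:2@95] asks=[#3:7@102]
After op 7 cancel(order #6): fills=none; bids=[#4:1@101 #1:9@100] asks=[#3:7@102]
After op 8 [order #7] limit_buy(price=100, qty=10): fills=none; bids=[#4:1@101 #1:9@100 #7:10@100] asks=[#3:7@102]

Answer: 1@101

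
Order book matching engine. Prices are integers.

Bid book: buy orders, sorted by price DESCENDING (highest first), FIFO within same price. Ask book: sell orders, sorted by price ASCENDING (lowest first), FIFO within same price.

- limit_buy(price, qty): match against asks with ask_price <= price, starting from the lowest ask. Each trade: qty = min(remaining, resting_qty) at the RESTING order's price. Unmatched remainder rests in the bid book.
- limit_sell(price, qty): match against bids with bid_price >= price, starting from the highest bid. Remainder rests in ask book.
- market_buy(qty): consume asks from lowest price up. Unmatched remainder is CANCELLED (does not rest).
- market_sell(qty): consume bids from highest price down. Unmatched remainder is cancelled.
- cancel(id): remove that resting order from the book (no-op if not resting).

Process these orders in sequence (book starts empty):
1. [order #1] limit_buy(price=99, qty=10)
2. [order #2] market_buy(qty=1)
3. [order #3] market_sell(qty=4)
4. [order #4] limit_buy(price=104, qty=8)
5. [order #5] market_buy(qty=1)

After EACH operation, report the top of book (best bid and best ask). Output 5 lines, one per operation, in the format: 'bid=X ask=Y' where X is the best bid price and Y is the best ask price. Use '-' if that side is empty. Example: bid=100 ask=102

After op 1 [order #1] limit_buy(price=99, qty=10): fills=none; bids=[#1:10@99] asks=[-]
After op 2 [order #2] market_buy(qty=1): fills=none; bids=[#1:10@99] asks=[-]
After op 3 [order #3] market_sell(qty=4): fills=#1x#3:4@99; bids=[#1:6@99] asks=[-]
After op 4 [order #4] limit_buy(price=104, qty=8): fills=none; bids=[#4:8@104 #1:6@99] asks=[-]
After op 5 [order #5] market_buy(qty=1): fills=none; bids=[#4:8@104 #1:6@99] asks=[-]

Answer: bid=99 ask=-
bid=99 ask=-
bid=99 ask=-
bid=104 ask=-
bid=104 ask=-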